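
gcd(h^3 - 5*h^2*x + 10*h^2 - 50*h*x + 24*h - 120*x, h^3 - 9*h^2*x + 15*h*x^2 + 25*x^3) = -h + 5*x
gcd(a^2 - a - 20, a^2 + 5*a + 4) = a + 4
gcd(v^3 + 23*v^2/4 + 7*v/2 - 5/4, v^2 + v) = v + 1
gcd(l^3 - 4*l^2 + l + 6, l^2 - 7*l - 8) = l + 1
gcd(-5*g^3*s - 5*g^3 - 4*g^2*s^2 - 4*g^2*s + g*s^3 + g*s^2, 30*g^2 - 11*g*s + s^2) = -5*g + s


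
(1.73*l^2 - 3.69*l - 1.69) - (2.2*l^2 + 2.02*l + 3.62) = -0.47*l^2 - 5.71*l - 5.31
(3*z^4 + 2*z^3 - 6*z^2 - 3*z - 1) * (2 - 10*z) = -30*z^5 - 14*z^4 + 64*z^3 + 18*z^2 + 4*z - 2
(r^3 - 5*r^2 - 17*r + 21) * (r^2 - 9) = r^5 - 5*r^4 - 26*r^3 + 66*r^2 + 153*r - 189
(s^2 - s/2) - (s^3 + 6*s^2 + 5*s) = -s^3 - 5*s^2 - 11*s/2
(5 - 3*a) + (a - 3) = 2 - 2*a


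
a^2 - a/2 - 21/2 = (a - 7/2)*(a + 3)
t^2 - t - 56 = (t - 8)*(t + 7)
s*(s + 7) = s^2 + 7*s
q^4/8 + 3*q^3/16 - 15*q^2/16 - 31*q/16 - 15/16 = (q/4 + 1/4)*(q/2 + 1/2)*(q - 3)*(q + 5/2)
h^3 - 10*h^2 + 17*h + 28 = (h - 7)*(h - 4)*(h + 1)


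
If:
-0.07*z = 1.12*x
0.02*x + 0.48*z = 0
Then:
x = 0.00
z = 0.00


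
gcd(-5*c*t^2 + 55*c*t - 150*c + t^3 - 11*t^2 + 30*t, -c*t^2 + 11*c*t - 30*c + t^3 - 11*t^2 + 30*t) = t^2 - 11*t + 30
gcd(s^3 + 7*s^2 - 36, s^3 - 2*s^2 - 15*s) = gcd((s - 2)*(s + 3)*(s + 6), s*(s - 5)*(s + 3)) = s + 3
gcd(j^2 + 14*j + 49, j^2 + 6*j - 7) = j + 7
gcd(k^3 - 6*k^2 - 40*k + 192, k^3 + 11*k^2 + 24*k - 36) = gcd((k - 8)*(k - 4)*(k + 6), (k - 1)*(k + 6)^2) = k + 6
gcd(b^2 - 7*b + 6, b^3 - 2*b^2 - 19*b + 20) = b - 1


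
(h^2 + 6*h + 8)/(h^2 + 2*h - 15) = (h^2 + 6*h + 8)/(h^2 + 2*h - 15)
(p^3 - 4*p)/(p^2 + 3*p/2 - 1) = 2*p*(p - 2)/(2*p - 1)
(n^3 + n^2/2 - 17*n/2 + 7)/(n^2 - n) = n + 3/2 - 7/n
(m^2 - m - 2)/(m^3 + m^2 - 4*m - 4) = 1/(m + 2)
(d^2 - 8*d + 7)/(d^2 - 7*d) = (d - 1)/d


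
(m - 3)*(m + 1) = m^2 - 2*m - 3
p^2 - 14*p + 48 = (p - 8)*(p - 6)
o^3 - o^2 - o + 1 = (o - 1)^2*(o + 1)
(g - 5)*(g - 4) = g^2 - 9*g + 20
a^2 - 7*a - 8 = (a - 8)*(a + 1)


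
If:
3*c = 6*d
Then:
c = 2*d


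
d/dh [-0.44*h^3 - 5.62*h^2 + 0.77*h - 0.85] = -1.32*h^2 - 11.24*h + 0.77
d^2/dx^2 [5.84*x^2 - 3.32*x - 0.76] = 11.6800000000000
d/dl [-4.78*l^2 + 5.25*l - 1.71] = 5.25 - 9.56*l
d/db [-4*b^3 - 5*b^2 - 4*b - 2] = -12*b^2 - 10*b - 4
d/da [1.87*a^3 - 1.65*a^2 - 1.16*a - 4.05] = 5.61*a^2 - 3.3*a - 1.16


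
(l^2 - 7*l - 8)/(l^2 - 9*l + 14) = (l^2 - 7*l - 8)/(l^2 - 9*l + 14)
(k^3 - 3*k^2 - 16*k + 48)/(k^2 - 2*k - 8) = (k^2 + k - 12)/(k + 2)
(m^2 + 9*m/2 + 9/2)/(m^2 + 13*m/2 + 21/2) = (2*m + 3)/(2*m + 7)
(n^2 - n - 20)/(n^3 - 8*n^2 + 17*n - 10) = (n + 4)/(n^2 - 3*n + 2)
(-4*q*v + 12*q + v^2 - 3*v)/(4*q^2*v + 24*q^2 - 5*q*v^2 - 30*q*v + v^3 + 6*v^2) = (3 - v)/(q*v + 6*q - v^2 - 6*v)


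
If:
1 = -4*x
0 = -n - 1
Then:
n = -1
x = -1/4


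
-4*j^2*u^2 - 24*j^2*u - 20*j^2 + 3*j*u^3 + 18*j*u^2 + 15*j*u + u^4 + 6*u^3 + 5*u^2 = (-j + u)*(4*j + u)*(u + 1)*(u + 5)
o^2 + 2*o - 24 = (o - 4)*(o + 6)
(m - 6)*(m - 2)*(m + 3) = m^3 - 5*m^2 - 12*m + 36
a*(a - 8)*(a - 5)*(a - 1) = a^4 - 14*a^3 + 53*a^2 - 40*a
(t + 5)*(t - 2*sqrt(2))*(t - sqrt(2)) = t^3 - 3*sqrt(2)*t^2 + 5*t^2 - 15*sqrt(2)*t + 4*t + 20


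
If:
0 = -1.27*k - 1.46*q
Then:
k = -1.1496062992126*q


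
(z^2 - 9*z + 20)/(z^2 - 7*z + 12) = (z - 5)/(z - 3)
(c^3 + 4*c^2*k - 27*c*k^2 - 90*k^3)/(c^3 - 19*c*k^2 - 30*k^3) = (c + 6*k)/(c + 2*k)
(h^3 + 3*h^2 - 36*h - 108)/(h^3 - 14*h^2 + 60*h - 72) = (h^2 + 9*h + 18)/(h^2 - 8*h + 12)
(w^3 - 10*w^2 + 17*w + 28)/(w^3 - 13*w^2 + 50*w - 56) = (w + 1)/(w - 2)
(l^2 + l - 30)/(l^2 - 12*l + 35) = (l + 6)/(l - 7)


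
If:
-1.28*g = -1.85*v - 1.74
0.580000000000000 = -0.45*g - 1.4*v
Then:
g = 0.52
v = -0.58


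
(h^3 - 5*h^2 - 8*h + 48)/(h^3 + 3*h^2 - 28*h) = (h^2 - h - 12)/(h*(h + 7))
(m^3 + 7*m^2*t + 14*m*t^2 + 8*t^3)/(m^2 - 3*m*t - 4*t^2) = (-m^2 - 6*m*t - 8*t^2)/(-m + 4*t)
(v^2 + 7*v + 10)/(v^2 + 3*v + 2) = (v + 5)/(v + 1)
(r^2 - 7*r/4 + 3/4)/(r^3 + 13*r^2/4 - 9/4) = (r - 1)/(r^2 + 4*r + 3)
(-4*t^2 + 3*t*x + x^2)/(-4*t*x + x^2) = (4*t^2 - 3*t*x - x^2)/(x*(4*t - x))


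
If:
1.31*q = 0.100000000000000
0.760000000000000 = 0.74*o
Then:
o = 1.03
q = 0.08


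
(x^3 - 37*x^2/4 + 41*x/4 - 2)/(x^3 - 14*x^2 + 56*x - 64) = (4*x^2 - 5*x + 1)/(4*(x^2 - 6*x + 8))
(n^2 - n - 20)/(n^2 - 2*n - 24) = (n - 5)/(n - 6)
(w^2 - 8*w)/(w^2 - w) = (w - 8)/(w - 1)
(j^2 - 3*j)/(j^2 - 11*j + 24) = j/(j - 8)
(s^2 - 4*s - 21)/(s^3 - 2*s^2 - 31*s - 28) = (s + 3)/(s^2 + 5*s + 4)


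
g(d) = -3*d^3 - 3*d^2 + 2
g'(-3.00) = -63.00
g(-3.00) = 56.00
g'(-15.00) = -1935.00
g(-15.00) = 9452.00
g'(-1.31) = -7.58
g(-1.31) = 3.60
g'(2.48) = -70.23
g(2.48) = -62.21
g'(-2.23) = -31.38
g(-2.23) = 20.35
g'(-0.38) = 0.98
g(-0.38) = 1.73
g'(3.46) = -128.50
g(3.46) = -158.18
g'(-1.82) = -18.89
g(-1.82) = 10.15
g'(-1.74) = -16.81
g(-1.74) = 8.72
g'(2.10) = -52.29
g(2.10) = -39.01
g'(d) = -9*d^2 - 6*d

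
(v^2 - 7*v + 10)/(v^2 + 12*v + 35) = (v^2 - 7*v + 10)/(v^2 + 12*v + 35)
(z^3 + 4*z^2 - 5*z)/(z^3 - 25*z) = (z - 1)/(z - 5)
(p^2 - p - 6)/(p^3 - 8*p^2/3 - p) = 3*(p + 2)/(p*(3*p + 1))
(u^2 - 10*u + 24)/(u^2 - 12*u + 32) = (u - 6)/(u - 8)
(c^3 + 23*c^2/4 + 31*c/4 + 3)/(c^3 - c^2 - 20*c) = (4*c^2 + 7*c + 3)/(4*c*(c - 5))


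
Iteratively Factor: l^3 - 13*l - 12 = (l - 4)*(l^2 + 4*l + 3) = (l - 4)*(l + 3)*(l + 1)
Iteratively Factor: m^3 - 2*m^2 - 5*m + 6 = (m - 1)*(m^2 - m - 6) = (m - 1)*(m + 2)*(m - 3)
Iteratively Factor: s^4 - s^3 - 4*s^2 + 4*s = (s - 1)*(s^3 - 4*s) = (s - 1)*(s + 2)*(s^2 - 2*s) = s*(s - 1)*(s + 2)*(s - 2)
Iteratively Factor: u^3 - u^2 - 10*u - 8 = (u + 1)*(u^2 - 2*u - 8) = (u + 1)*(u + 2)*(u - 4)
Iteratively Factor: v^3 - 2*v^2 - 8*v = (v - 4)*(v^2 + 2*v) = v*(v - 4)*(v + 2)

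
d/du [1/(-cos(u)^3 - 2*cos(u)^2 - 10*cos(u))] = (3*sin(u)^2 - 4*cos(u) - 13)*sin(u)/((cos(u)^2 + 2*cos(u) + 10)^2*cos(u)^2)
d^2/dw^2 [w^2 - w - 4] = 2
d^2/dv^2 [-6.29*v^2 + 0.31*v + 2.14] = -12.5800000000000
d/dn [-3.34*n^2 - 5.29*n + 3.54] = -6.68*n - 5.29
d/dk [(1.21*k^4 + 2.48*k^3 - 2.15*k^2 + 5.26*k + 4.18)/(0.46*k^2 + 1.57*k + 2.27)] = (1.1132*k^5 + 6.8399*k^4 + 18.774*k^3 + 11.0937*k^2 - 13.6066*k + 5.3776)/(0.2116*k^4 + 1.4444*k^3 + 4.5533*k^2 + 7.1278*k + 5.1529)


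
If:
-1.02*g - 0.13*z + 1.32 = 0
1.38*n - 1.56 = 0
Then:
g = 1.29411764705882 - 0.127450980392157*z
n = 1.13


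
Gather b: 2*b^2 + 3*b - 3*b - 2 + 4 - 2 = 2*b^2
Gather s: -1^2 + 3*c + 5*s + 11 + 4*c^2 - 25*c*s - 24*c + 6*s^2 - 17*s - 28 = 4*c^2 - 21*c + 6*s^2 + s*(-25*c - 12) - 18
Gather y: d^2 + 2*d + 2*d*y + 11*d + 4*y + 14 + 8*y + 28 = d^2 + 13*d + y*(2*d + 12) + 42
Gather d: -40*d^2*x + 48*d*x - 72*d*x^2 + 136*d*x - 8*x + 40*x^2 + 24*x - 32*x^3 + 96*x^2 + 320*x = -40*d^2*x + d*(-72*x^2 + 184*x) - 32*x^3 + 136*x^2 + 336*x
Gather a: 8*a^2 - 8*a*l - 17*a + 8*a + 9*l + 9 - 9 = 8*a^2 + a*(-8*l - 9) + 9*l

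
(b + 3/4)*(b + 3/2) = b^2 + 9*b/4 + 9/8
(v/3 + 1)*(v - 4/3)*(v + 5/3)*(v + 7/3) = v^4/3 + 17*v^3/9 + 59*v^2/27 - 257*v/81 - 140/27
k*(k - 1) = k^2 - k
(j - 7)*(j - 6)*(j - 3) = j^3 - 16*j^2 + 81*j - 126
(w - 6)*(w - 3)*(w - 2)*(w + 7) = w^4 - 4*w^3 - 41*w^2 + 216*w - 252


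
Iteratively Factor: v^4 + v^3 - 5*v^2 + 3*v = (v)*(v^3 + v^2 - 5*v + 3) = v*(v + 3)*(v^2 - 2*v + 1) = v*(v - 1)*(v + 3)*(v - 1)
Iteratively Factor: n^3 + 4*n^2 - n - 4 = (n - 1)*(n^2 + 5*n + 4) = (n - 1)*(n + 4)*(n + 1)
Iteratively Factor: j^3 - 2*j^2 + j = (j - 1)*(j^2 - j) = (j - 1)^2*(j)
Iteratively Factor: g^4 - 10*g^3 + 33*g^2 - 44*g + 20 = (g - 2)*(g^3 - 8*g^2 + 17*g - 10) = (g - 2)^2*(g^2 - 6*g + 5) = (g - 2)^2*(g - 1)*(g - 5)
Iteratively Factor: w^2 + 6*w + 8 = (w + 4)*(w + 2)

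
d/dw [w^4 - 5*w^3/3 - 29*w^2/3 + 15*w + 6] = 4*w^3 - 5*w^2 - 58*w/3 + 15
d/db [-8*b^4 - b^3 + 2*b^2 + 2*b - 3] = -32*b^3 - 3*b^2 + 4*b + 2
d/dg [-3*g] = -3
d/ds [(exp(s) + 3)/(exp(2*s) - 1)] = (-2*(exp(s) + 3)*exp(s) + exp(2*s) - 1)*exp(s)/(1 - exp(2*s))^2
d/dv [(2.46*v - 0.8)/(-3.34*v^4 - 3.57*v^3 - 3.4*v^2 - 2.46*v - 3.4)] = (24.6492*v^4 + 6.8764*v^3 - 0.204000000000001*v^2 - 5.44*v - 10.332)/(11.1556*v^8 + 23.8476*v^7 + 35.4569*v^6 + 40.7088*v^5 + 51.8364*v^4 + 41.004*v^3 + 29.1716*v^2 + 16.728*v + 11.56)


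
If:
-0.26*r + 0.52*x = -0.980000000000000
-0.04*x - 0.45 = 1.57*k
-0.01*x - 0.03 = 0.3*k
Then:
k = -0.89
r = 51.28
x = 23.76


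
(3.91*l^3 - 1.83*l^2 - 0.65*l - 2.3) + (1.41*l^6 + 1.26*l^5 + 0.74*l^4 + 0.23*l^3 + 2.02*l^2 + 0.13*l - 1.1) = 1.41*l^6 + 1.26*l^5 + 0.74*l^4 + 4.14*l^3 + 0.19*l^2 - 0.52*l - 3.4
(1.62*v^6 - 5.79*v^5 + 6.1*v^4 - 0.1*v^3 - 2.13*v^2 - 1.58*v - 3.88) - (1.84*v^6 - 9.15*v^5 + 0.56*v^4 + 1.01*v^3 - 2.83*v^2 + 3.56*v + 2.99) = -0.22*v^6 + 3.36*v^5 + 5.54*v^4 - 1.11*v^3 + 0.7*v^2 - 5.14*v - 6.87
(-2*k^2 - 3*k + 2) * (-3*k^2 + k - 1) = 6*k^4 + 7*k^3 - 7*k^2 + 5*k - 2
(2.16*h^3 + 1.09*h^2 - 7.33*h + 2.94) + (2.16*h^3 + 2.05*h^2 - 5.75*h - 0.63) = 4.32*h^3 + 3.14*h^2 - 13.08*h + 2.31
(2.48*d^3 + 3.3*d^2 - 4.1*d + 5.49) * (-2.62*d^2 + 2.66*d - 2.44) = -6.4976*d^5 - 2.0492*d^4 + 13.4688*d^3 - 33.3418*d^2 + 24.6074*d - 13.3956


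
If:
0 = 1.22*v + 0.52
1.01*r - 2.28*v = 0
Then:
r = -0.96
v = -0.43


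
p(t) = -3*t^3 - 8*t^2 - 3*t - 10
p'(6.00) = -423.00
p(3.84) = -309.35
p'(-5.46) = -183.94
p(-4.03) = 68.52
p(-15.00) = 8360.00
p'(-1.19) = 3.30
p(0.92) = -21.87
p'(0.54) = -14.26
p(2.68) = -133.25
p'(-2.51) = -19.54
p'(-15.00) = -1788.00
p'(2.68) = -110.52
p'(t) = -9*t^2 - 16*t - 3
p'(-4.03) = -84.69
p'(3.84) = -197.15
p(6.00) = -964.00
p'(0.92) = -25.34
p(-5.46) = 256.20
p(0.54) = -14.43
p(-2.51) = -5.43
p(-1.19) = -12.70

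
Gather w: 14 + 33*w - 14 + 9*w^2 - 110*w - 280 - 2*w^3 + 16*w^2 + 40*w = -2*w^3 + 25*w^2 - 37*w - 280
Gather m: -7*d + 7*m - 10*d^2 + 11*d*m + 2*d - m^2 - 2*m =-10*d^2 - 5*d - m^2 + m*(11*d + 5)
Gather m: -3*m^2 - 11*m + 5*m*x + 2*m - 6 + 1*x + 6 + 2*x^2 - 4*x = -3*m^2 + m*(5*x - 9) + 2*x^2 - 3*x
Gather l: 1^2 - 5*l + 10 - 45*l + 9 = 20 - 50*l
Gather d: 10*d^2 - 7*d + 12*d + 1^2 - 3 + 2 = 10*d^2 + 5*d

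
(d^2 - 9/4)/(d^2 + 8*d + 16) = (d^2 - 9/4)/(d^2 + 8*d + 16)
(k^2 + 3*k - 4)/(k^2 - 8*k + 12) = (k^2 + 3*k - 4)/(k^2 - 8*k + 12)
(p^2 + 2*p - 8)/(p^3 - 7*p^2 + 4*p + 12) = (p + 4)/(p^2 - 5*p - 6)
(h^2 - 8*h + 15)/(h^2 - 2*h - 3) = (h - 5)/(h + 1)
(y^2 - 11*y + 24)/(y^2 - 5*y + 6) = (y - 8)/(y - 2)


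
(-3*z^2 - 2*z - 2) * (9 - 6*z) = 18*z^3 - 15*z^2 - 6*z - 18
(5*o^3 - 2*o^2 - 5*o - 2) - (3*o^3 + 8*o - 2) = 2*o^3 - 2*o^2 - 13*o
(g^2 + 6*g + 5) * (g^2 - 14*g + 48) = g^4 - 8*g^3 - 31*g^2 + 218*g + 240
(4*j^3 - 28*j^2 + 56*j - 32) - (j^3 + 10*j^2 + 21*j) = 3*j^3 - 38*j^2 + 35*j - 32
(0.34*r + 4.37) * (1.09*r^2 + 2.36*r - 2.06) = 0.3706*r^3 + 5.5657*r^2 + 9.6128*r - 9.0022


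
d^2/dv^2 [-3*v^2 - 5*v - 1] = -6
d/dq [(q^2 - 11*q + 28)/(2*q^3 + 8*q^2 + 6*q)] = (-q^4 + 22*q^3 - 37*q^2 - 224*q - 84)/(2*q^2*(q^4 + 8*q^3 + 22*q^2 + 24*q + 9))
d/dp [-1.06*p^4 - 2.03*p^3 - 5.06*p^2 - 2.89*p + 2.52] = -4.24*p^3 - 6.09*p^2 - 10.12*p - 2.89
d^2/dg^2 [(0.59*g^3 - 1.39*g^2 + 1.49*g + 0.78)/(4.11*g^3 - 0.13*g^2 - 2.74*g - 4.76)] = (-46.3295640000001*g^6 + 190.88073*g^5 + 197.923626*g^4 - 344.647366*g^3 + 348.503796*g^2 + 167.900496*g - 91.107952)/(69.426531*g^9 - 6.587919*g^8 - 138.644685*g^7 - 232.437493*g^6 + 107.689398*g^5 + 318.456288*g^4 + 248.624312*g^3 - 116.044992*g^2 - 186.245472*g - 107.850176)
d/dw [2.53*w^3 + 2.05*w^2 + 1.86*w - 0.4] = 7.59*w^2 + 4.1*w + 1.86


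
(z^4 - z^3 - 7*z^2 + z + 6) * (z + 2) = z^5 + z^4 - 9*z^3 - 13*z^2 + 8*z + 12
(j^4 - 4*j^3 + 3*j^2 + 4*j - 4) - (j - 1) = j^4 - 4*j^3 + 3*j^2 + 3*j - 3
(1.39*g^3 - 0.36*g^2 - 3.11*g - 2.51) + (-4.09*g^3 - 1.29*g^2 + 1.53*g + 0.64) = -2.7*g^3 - 1.65*g^2 - 1.58*g - 1.87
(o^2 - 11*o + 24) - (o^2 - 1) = 25 - 11*o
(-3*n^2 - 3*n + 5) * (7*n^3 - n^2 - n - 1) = -21*n^5 - 18*n^4 + 41*n^3 + n^2 - 2*n - 5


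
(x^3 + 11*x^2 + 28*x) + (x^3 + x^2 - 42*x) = 2*x^3 + 12*x^2 - 14*x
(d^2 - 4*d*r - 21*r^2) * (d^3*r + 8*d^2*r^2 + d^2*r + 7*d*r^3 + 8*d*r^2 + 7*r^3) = d^5*r + 4*d^4*r^2 + d^4*r - 46*d^3*r^3 + 4*d^3*r^2 - 196*d^2*r^4 - 46*d^2*r^3 - 147*d*r^5 - 196*d*r^4 - 147*r^5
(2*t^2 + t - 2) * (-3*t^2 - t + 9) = -6*t^4 - 5*t^3 + 23*t^2 + 11*t - 18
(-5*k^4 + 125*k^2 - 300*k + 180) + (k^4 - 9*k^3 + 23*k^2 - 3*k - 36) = -4*k^4 - 9*k^3 + 148*k^2 - 303*k + 144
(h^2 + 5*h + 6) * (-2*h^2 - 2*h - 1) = -2*h^4 - 12*h^3 - 23*h^2 - 17*h - 6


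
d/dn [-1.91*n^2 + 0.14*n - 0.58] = 0.14 - 3.82*n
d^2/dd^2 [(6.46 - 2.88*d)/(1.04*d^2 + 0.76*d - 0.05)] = (-(2.08*d + 0.76)*(2.88*d - 6.46)*(4.16*d + 1.52) + (17.9712*d - 9.0592)*(1.04*d^2 + 0.76*d - 0.05))/(1.04*d^2 + 0.76*d - 0.05)^3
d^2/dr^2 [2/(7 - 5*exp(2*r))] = (-200*exp(2*r) - 280)*exp(2*r)/(5*exp(2*r) - 7)^3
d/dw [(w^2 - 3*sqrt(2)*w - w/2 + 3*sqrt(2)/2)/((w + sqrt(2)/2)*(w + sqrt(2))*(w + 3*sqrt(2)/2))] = 2*(-2*w^4 + 2*w^3 + 12*sqrt(2)*w^3 - 6*sqrt(2)*w^2 + 47*w^2 - 36*w + 6*sqrt(2)*w - 18*sqrt(2) - 18)/(4*w^6 + 24*sqrt(2)*w^5 + 116*w^4 + 144*sqrt(2)*w^3 + 193*w^2 + 66*sqrt(2)*w + 18)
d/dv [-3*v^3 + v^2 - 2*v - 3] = -9*v^2 + 2*v - 2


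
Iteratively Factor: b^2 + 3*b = (b + 3)*(b)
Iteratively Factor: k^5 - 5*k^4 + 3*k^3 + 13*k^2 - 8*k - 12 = (k - 2)*(k^4 - 3*k^3 - 3*k^2 + 7*k + 6) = (k - 2)*(k + 1)*(k^3 - 4*k^2 + k + 6) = (k - 2)^2*(k + 1)*(k^2 - 2*k - 3) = (k - 2)^2*(k + 1)^2*(k - 3)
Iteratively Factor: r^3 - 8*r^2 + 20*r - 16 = (r - 2)*(r^2 - 6*r + 8) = (r - 4)*(r - 2)*(r - 2)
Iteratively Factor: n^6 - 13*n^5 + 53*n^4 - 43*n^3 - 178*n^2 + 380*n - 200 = (n - 5)*(n^5 - 8*n^4 + 13*n^3 + 22*n^2 - 68*n + 40) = (n - 5)*(n + 2)*(n^4 - 10*n^3 + 33*n^2 - 44*n + 20) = (n - 5)*(n - 1)*(n + 2)*(n^3 - 9*n^2 + 24*n - 20) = (n - 5)*(n - 2)*(n - 1)*(n + 2)*(n^2 - 7*n + 10) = (n - 5)*(n - 2)^2*(n - 1)*(n + 2)*(n - 5)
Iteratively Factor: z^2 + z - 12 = (z + 4)*(z - 3)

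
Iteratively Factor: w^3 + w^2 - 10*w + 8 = (w + 4)*(w^2 - 3*w + 2) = (w - 2)*(w + 4)*(w - 1)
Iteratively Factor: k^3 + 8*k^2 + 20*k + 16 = (k + 2)*(k^2 + 6*k + 8) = (k + 2)*(k + 4)*(k + 2)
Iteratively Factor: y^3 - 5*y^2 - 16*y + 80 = (y - 4)*(y^2 - y - 20) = (y - 4)*(y + 4)*(y - 5)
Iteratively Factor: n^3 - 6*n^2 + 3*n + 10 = (n - 2)*(n^2 - 4*n - 5) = (n - 5)*(n - 2)*(n + 1)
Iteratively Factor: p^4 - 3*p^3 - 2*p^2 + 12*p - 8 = (p - 1)*(p^3 - 2*p^2 - 4*p + 8) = (p - 2)*(p - 1)*(p^2 - 4) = (p - 2)^2*(p - 1)*(p + 2)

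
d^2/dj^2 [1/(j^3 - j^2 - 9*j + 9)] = 2*((1 - 3*j)*(j^3 - j^2 - 9*j + 9) + (-3*j^2 + 2*j + 9)^2)/(j^3 - j^2 - 9*j + 9)^3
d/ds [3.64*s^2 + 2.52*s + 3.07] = 7.28*s + 2.52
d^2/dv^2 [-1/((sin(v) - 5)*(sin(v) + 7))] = (4*sin(v)^4 + 6*sin(v)^3 + 138*sin(v)^2 + 58*sin(v) - 78)/((sin(v) - 5)^3*(sin(v) + 7)^3)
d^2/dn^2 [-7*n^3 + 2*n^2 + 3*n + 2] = 4 - 42*n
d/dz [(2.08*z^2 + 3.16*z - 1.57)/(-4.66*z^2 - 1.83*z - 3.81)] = (10.9192*z^2 - 30.482*z - 14.9127)/(21.7156*z^4 + 17.0556*z^3 + 38.8581*z^2 + 13.9446*z + 14.5161)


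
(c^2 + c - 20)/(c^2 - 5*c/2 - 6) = 2*(c + 5)/(2*c + 3)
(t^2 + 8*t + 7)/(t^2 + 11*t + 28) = (t + 1)/(t + 4)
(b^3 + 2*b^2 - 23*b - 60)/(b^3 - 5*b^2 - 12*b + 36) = (b^2 - b - 20)/(b^2 - 8*b + 12)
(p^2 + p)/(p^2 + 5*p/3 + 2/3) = 3*p/(3*p + 2)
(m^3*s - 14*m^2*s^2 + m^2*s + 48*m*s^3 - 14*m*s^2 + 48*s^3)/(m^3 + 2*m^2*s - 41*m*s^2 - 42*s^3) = s*(m^2 - 8*m*s + m - 8*s)/(m^2 + 8*m*s + 7*s^2)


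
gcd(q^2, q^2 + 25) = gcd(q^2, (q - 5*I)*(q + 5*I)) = 1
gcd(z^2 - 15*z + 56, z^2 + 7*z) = 1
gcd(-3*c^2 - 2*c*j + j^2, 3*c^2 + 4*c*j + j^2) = c + j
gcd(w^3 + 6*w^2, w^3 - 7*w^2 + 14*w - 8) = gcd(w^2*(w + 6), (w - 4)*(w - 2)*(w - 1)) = 1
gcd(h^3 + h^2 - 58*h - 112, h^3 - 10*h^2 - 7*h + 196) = 1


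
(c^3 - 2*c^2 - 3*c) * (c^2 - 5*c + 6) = c^5 - 7*c^4 + 13*c^3 + 3*c^2 - 18*c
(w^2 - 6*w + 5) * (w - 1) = w^3 - 7*w^2 + 11*w - 5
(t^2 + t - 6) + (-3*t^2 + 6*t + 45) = -2*t^2 + 7*t + 39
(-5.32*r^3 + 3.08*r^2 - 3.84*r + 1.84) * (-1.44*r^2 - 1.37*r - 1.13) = 7.6608*r^5 + 2.8532*r^4 + 7.3216*r^3 - 0.869199999999999*r^2 + 1.8184*r - 2.0792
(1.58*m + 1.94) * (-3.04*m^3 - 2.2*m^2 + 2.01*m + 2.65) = -4.8032*m^4 - 9.3736*m^3 - 1.0922*m^2 + 8.0864*m + 5.141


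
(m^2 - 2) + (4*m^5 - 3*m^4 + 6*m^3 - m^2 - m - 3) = 4*m^5 - 3*m^4 + 6*m^3 - m - 5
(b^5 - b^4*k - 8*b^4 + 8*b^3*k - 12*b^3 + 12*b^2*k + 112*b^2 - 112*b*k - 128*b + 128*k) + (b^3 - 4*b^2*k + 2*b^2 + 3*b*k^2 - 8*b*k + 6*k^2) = b^5 - b^4*k - 8*b^4 + 8*b^3*k - 11*b^3 + 8*b^2*k + 114*b^2 + 3*b*k^2 - 120*b*k - 128*b + 6*k^2 + 128*k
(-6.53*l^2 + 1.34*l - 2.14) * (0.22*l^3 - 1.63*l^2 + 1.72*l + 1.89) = -1.4366*l^5 + 10.9387*l^4 - 13.8866*l^3 - 6.5487*l^2 - 1.1482*l - 4.0446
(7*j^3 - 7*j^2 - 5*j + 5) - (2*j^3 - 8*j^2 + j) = 5*j^3 + j^2 - 6*j + 5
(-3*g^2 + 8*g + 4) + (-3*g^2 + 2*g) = -6*g^2 + 10*g + 4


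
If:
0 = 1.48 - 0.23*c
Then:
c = 6.43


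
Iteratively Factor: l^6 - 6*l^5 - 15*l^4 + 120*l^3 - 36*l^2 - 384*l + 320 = (l - 2)*(l^5 - 4*l^4 - 23*l^3 + 74*l^2 + 112*l - 160) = (l - 2)*(l + 2)*(l^4 - 6*l^3 - 11*l^2 + 96*l - 80) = (l - 2)*(l + 2)*(l + 4)*(l^3 - 10*l^2 + 29*l - 20) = (l - 4)*(l - 2)*(l + 2)*(l + 4)*(l^2 - 6*l + 5) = (l - 4)*(l - 2)*(l - 1)*(l + 2)*(l + 4)*(l - 5)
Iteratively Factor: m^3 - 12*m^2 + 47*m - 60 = (m - 4)*(m^2 - 8*m + 15) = (m - 4)*(m - 3)*(m - 5)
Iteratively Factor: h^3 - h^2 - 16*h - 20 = (h + 2)*(h^2 - 3*h - 10) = (h + 2)^2*(h - 5)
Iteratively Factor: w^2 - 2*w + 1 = (w - 1)*(w - 1)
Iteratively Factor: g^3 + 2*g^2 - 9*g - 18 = (g + 2)*(g^2 - 9) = (g - 3)*(g + 2)*(g + 3)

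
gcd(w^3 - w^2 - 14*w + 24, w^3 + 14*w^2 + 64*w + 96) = w + 4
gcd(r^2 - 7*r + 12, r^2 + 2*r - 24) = r - 4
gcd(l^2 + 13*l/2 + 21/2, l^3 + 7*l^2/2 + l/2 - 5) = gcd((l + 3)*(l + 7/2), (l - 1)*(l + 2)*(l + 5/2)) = 1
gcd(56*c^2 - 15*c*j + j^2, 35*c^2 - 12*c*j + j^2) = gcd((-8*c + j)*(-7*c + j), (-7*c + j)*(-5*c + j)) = 7*c - j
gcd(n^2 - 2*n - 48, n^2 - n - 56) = n - 8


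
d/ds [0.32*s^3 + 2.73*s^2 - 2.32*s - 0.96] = 0.96*s^2 + 5.46*s - 2.32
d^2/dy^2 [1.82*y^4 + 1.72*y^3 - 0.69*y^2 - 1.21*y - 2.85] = 21.84*y^2 + 10.32*y - 1.38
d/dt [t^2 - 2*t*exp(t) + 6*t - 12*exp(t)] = -2*t*exp(t) + 2*t - 14*exp(t) + 6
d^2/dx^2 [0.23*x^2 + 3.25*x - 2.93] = 0.460000000000000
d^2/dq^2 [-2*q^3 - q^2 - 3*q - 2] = -12*q - 2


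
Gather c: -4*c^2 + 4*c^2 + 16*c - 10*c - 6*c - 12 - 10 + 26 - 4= 0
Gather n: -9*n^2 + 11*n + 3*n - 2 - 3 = -9*n^2 + 14*n - 5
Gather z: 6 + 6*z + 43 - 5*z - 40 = z + 9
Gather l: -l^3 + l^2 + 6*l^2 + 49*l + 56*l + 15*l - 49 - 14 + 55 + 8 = -l^3 + 7*l^2 + 120*l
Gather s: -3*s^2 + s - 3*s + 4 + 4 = -3*s^2 - 2*s + 8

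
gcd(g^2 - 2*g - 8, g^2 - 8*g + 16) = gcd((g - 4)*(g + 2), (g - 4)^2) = g - 4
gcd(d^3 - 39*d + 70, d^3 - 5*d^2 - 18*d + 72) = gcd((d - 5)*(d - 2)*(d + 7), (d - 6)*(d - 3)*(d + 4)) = 1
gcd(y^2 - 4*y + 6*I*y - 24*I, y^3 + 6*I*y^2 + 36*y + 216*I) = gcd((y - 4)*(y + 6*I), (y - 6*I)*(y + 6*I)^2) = y + 6*I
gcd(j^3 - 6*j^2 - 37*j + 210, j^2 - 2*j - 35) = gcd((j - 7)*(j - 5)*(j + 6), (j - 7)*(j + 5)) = j - 7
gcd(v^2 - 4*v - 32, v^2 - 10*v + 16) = v - 8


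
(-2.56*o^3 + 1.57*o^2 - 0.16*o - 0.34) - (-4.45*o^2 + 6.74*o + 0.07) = -2.56*o^3 + 6.02*o^2 - 6.9*o - 0.41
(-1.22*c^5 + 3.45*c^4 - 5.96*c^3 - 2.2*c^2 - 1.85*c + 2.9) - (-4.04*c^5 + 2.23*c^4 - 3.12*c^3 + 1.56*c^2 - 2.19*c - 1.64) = 2.82*c^5 + 1.22*c^4 - 2.84*c^3 - 3.76*c^2 + 0.34*c + 4.54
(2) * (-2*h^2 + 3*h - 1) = -4*h^2 + 6*h - 2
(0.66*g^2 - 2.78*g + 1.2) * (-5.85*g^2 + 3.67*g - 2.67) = -3.861*g^4 + 18.6852*g^3 - 18.9848*g^2 + 11.8266*g - 3.204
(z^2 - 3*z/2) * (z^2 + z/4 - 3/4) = z^4 - 5*z^3/4 - 9*z^2/8 + 9*z/8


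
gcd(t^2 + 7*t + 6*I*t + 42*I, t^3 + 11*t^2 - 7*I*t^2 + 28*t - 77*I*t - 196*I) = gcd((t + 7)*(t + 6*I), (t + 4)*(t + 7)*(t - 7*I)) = t + 7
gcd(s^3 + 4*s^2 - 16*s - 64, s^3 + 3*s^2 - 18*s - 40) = s - 4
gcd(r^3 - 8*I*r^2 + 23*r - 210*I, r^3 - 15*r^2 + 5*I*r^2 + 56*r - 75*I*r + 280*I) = r + 5*I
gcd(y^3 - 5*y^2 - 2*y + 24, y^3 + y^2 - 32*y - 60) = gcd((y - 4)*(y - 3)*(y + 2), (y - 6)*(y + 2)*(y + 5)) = y + 2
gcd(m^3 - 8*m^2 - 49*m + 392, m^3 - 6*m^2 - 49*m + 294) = m^2 - 49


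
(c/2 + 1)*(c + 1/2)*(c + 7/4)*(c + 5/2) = c^4/2 + 27*c^3/8 + 8*c^2 + 243*c/32 + 35/16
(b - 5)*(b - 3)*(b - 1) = b^3 - 9*b^2 + 23*b - 15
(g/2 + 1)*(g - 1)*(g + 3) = g^3/2 + 2*g^2 + g/2 - 3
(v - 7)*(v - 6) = v^2 - 13*v + 42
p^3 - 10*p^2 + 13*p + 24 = (p - 8)*(p - 3)*(p + 1)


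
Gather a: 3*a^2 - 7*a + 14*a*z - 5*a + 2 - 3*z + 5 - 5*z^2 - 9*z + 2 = 3*a^2 + a*(14*z - 12) - 5*z^2 - 12*z + 9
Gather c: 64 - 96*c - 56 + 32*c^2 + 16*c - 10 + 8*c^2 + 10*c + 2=40*c^2 - 70*c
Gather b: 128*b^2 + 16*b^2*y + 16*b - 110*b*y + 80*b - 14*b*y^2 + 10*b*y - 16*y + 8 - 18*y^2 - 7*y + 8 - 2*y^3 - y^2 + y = b^2*(16*y + 128) + b*(-14*y^2 - 100*y + 96) - 2*y^3 - 19*y^2 - 22*y + 16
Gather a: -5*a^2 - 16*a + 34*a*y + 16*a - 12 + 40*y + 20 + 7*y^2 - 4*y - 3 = -5*a^2 + 34*a*y + 7*y^2 + 36*y + 5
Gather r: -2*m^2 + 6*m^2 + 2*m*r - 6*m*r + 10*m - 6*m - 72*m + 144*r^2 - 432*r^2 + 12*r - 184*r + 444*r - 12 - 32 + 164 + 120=4*m^2 - 68*m - 288*r^2 + r*(272 - 4*m) + 240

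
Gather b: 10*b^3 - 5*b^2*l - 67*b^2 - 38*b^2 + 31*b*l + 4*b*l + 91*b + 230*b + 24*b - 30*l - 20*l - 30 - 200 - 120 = 10*b^3 + b^2*(-5*l - 105) + b*(35*l + 345) - 50*l - 350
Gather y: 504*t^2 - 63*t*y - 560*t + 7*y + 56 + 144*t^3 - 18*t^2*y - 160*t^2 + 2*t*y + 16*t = 144*t^3 + 344*t^2 - 544*t + y*(-18*t^2 - 61*t + 7) + 56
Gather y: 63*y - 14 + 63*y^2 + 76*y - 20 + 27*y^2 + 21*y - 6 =90*y^2 + 160*y - 40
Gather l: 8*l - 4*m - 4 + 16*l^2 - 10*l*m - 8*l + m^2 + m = 16*l^2 - 10*l*m + m^2 - 3*m - 4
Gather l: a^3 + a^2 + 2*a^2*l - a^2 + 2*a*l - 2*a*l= a^3 + 2*a^2*l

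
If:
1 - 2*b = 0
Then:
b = 1/2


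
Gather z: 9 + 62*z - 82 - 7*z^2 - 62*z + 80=7 - 7*z^2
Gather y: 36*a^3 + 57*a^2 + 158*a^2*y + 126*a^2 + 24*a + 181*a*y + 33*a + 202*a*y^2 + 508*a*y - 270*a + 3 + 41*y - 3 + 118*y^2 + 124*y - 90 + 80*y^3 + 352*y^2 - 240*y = 36*a^3 + 183*a^2 - 213*a + 80*y^3 + y^2*(202*a + 470) + y*(158*a^2 + 689*a - 75) - 90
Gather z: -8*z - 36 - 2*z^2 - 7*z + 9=-2*z^2 - 15*z - 27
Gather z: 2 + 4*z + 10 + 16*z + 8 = 20*z + 20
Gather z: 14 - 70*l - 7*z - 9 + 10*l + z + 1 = -60*l - 6*z + 6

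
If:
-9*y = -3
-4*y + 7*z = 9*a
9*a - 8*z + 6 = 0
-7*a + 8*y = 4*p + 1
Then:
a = 94/27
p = -613/108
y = 1/3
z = 14/3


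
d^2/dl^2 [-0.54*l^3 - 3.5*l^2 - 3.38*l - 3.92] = -3.24*l - 7.0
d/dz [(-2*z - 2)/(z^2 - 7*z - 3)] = 2*(z^2 + 2*z - 4)/(z^4 - 14*z^3 + 43*z^2 + 42*z + 9)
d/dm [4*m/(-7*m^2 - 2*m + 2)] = 4*(7*m^2 + 2)/(49*m^4 + 28*m^3 - 24*m^2 - 8*m + 4)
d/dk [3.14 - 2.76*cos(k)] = 2.76*sin(k)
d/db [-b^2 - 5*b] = -2*b - 5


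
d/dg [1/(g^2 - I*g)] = (-2*g + I)/(g^2*(g - I)^2)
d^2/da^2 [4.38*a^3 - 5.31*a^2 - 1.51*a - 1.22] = 26.28*a - 10.62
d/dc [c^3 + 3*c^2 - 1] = 3*c*(c + 2)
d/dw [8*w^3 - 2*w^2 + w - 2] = 24*w^2 - 4*w + 1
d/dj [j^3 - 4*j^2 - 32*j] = 3*j^2 - 8*j - 32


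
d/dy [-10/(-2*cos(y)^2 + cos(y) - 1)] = 10*(4*cos(y) - 1)*sin(y)/(-cos(y) + cos(2*y) + 2)^2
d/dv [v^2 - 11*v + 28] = 2*v - 11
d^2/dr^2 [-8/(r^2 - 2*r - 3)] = 16*(-r^2 + 2*r + 4*(r - 1)^2 + 3)/(-r^2 + 2*r + 3)^3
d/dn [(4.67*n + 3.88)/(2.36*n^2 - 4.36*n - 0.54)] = (-11.0212*n^2 - 18.3136*n + 14.395)/(5.5696*n^4 - 20.5792*n^3 + 16.4608*n^2 + 4.7088*n + 0.2916)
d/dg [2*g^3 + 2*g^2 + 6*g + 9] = 6*g^2 + 4*g + 6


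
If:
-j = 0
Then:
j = 0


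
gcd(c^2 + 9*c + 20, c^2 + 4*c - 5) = c + 5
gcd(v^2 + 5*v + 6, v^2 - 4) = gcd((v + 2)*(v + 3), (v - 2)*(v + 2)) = v + 2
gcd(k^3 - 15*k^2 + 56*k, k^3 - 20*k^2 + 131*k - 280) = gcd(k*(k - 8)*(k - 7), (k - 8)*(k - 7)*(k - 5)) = k^2 - 15*k + 56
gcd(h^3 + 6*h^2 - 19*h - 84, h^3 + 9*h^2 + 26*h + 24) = h + 3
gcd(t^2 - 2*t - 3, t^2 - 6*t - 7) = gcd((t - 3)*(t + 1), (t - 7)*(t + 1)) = t + 1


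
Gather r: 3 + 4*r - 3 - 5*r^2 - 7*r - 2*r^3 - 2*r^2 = -2*r^3 - 7*r^2 - 3*r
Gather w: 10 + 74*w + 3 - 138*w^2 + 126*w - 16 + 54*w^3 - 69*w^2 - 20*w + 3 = 54*w^3 - 207*w^2 + 180*w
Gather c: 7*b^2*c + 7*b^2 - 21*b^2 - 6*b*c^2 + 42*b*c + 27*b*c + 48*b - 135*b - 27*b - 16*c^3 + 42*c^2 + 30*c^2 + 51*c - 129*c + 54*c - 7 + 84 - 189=-14*b^2 - 114*b - 16*c^3 + c^2*(72 - 6*b) + c*(7*b^2 + 69*b - 24) - 112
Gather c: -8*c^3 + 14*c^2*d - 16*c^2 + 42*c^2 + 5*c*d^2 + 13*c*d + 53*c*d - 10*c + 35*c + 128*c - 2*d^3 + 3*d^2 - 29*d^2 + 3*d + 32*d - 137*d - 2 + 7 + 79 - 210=-8*c^3 + c^2*(14*d + 26) + c*(5*d^2 + 66*d + 153) - 2*d^3 - 26*d^2 - 102*d - 126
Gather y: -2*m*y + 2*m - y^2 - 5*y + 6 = 2*m - y^2 + y*(-2*m - 5) + 6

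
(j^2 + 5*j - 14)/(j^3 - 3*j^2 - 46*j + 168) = (j - 2)/(j^2 - 10*j + 24)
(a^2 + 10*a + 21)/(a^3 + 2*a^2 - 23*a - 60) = (a + 7)/(a^2 - a - 20)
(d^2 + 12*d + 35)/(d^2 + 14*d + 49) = (d + 5)/(d + 7)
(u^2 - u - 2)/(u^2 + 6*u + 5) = (u - 2)/(u + 5)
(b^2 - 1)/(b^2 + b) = (b - 1)/b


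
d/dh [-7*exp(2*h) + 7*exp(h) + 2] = (7 - 14*exp(h))*exp(h)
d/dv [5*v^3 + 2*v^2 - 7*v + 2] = 15*v^2 + 4*v - 7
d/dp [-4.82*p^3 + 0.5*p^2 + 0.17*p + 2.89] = -14.46*p^2 + 1.0*p + 0.17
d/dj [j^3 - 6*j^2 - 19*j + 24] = 3*j^2 - 12*j - 19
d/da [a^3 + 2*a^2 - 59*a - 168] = 3*a^2 + 4*a - 59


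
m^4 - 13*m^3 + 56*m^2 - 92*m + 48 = (m - 6)*(m - 4)*(m - 2)*(m - 1)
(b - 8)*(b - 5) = b^2 - 13*b + 40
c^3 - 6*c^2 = c^2*(c - 6)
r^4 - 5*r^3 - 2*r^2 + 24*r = r*(r - 4)*(r - 3)*(r + 2)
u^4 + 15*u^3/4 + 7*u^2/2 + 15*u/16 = u*(u + 1/2)*(u + 3/4)*(u + 5/2)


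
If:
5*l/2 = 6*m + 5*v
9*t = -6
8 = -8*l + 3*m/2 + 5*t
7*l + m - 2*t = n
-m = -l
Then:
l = -68/39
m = -68/39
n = -164/13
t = -2/3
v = 238/195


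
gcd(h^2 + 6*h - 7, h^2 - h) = h - 1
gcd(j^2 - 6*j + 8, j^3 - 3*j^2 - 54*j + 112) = j - 2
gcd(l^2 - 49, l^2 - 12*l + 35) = l - 7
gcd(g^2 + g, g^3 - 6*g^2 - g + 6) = g + 1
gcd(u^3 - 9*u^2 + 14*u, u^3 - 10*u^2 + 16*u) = u^2 - 2*u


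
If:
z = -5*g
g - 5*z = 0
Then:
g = 0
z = 0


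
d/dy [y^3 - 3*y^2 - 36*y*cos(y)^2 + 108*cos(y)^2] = 3*y^2 + 36*y*sin(2*y) - 6*y - 108*sin(2*y) - 36*cos(y)^2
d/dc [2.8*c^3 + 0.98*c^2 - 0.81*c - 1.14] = 8.4*c^2 + 1.96*c - 0.81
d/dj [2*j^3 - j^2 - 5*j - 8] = 6*j^2 - 2*j - 5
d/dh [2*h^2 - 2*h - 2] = 4*h - 2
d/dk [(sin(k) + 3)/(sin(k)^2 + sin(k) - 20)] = (-6*sin(k) + cos(k)^2 - 24)*cos(k)/(sin(k)^2 + sin(k) - 20)^2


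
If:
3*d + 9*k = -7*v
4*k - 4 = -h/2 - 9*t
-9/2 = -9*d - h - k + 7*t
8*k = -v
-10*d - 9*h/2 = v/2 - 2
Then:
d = 53251/47624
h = -23537/11906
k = 3399/47624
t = 12443/23812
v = -3399/5953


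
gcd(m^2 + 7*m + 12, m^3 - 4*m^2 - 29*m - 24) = m + 3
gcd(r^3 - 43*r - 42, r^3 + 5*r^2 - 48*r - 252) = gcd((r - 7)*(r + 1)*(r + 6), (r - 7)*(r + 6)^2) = r^2 - r - 42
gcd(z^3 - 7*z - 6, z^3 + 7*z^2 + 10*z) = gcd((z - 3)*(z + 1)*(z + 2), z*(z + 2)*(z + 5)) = z + 2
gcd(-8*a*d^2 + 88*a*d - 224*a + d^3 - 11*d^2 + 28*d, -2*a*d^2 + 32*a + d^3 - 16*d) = d - 4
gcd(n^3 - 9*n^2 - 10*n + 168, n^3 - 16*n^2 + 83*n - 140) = n - 7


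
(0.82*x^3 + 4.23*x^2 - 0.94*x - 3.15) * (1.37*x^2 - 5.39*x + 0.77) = 1.1234*x^5 + 1.3753*x^4 - 23.4561*x^3 + 4.0082*x^2 + 16.2547*x - 2.4255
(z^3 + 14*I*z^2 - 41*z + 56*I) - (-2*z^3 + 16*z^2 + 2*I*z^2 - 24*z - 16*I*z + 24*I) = 3*z^3 - 16*z^2 + 12*I*z^2 - 17*z + 16*I*z + 32*I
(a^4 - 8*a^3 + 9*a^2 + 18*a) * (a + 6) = a^5 - 2*a^4 - 39*a^3 + 72*a^2 + 108*a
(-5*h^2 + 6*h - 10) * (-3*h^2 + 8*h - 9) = 15*h^4 - 58*h^3 + 123*h^2 - 134*h + 90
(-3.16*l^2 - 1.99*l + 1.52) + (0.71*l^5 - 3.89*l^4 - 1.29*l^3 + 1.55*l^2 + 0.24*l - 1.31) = 0.71*l^5 - 3.89*l^4 - 1.29*l^3 - 1.61*l^2 - 1.75*l + 0.21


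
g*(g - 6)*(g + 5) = g^3 - g^2 - 30*g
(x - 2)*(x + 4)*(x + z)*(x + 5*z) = x^4 + 6*x^3*z + 2*x^3 + 5*x^2*z^2 + 12*x^2*z - 8*x^2 + 10*x*z^2 - 48*x*z - 40*z^2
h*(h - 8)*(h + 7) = h^3 - h^2 - 56*h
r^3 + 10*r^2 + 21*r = r*(r + 3)*(r + 7)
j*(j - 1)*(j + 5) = j^3 + 4*j^2 - 5*j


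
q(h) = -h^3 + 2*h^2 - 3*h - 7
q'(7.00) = -122.00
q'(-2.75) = -36.69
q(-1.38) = 3.58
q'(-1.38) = -14.23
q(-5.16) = 199.12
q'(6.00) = -87.00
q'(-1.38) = -14.23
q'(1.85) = -5.87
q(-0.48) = -4.99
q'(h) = -3*h^2 + 4*h - 3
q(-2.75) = 37.17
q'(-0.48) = -5.61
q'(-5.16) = -103.52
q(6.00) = -169.00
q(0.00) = -7.00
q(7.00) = -273.00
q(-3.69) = 81.55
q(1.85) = -12.04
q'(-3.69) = -58.61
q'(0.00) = -3.00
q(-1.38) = 3.58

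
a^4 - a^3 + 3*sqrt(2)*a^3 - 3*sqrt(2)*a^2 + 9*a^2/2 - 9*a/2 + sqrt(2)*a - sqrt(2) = (a - 1)*(a + sqrt(2)/2)^2*(a + 2*sqrt(2))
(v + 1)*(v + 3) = v^2 + 4*v + 3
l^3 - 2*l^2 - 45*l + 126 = (l - 6)*(l - 3)*(l + 7)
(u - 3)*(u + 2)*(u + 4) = u^3 + 3*u^2 - 10*u - 24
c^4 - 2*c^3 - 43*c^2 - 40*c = c*(c - 8)*(c + 1)*(c + 5)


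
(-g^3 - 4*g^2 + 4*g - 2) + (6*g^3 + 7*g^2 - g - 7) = 5*g^3 + 3*g^2 + 3*g - 9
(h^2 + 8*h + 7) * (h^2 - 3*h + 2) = h^4 + 5*h^3 - 15*h^2 - 5*h + 14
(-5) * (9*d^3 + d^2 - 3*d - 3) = -45*d^3 - 5*d^2 + 15*d + 15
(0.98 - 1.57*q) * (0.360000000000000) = 0.3528 - 0.5652*q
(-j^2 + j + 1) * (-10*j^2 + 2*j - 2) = 10*j^4 - 12*j^3 - 6*j^2 - 2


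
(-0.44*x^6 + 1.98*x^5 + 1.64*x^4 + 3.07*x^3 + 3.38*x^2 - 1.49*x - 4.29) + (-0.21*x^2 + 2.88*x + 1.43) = -0.44*x^6 + 1.98*x^5 + 1.64*x^4 + 3.07*x^3 + 3.17*x^2 + 1.39*x - 2.86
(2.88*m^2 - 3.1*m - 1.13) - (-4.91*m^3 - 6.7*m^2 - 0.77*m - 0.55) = 4.91*m^3 + 9.58*m^2 - 2.33*m - 0.58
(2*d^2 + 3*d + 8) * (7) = 14*d^2 + 21*d + 56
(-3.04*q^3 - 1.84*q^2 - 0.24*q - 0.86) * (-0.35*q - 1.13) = 1.064*q^4 + 4.0792*q^3 + 2.1632*q^2 + 0.5722*q + 0.9718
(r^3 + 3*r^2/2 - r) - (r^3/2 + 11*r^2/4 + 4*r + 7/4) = r^3/2 - 5*r^2/4 - 5*r - 7/4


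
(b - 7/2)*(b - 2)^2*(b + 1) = b^4 - 13*b^3/2 + 21*b^2/2 + 4*b - 14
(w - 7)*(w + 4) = w^2 - 3*w - 28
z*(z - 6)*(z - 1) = z^3 - 7*z^2 + 6*z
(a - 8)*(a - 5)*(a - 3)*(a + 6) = a^4 - 10*a^3 - 17*a^2 + 354*a - 720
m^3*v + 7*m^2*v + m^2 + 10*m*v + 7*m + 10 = (m + 2)*(m + 5)*(m*v + 1)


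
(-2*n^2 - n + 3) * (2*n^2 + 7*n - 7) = -4*n^4 - 16*n^3 + 13*n^2 + 28*n - 21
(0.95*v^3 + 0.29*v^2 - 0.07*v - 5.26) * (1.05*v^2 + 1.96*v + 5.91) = 0.9975*v^5 + 2.1665*v^4 + 6.1094*v^3 - 3.9463*v^2 - 10.7233*v - 31.0866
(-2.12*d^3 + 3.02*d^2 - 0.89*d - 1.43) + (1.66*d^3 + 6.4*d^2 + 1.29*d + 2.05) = -0.46*d^3 + 9.42*d^2 + 0.4*d + 0.62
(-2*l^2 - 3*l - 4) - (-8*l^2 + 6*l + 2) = 6*l^2 - 9*l - 6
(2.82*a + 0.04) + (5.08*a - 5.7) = 7.9*a - 5.66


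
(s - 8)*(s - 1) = s^2 - 9*s + 8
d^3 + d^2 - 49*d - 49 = (d - 7)*(d + 1)*(d + 7)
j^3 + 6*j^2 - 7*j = j*(j - 1)*(j + 7)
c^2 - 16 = (c - 4)*(c + 4)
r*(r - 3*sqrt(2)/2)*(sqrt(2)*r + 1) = sqrt(2)*r^3 - 2*r^2 - 3*sqrt(2)*r/2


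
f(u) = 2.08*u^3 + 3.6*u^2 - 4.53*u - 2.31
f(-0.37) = -0.25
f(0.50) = -3.42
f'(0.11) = -3.66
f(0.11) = -2.76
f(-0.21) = -1.22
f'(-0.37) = -6.34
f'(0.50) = 0.63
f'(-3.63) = 51.56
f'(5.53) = 226.11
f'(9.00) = 565.71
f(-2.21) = 2.83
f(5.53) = 434.48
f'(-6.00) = 176.91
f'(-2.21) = 10.03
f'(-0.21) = -5.77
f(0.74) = -2.85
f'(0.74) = 4.22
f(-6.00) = -294.81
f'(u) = 6.24*u^2 + 7.2*u - 4.53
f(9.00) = 1764.84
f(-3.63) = -37.92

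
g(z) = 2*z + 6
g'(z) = 2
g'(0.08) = 2.00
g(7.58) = 21.16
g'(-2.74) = 2.00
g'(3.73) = 2.00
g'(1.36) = 2.00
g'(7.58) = 2.00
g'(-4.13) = 2.00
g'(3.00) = 2.00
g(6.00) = 18.00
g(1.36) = 8.72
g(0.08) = 6.16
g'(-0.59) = 2.00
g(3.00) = 12.00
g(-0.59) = 4.82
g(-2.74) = 0.52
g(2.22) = 10.44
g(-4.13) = -2.26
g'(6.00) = 2.00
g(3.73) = 13.46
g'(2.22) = 2.00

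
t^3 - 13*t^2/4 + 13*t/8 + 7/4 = (t - 2)*(t - 7/4)*(t + 1/2)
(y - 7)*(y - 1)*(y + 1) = y^3 - 7*y^2 - y + 7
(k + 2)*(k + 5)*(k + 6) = k^3 + 13*k^2 + 52*k + 60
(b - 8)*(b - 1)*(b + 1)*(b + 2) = b^4 - 6*b^3 - 17*b^2 + 6*b + 16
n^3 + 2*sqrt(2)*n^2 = n^2*(n + 2*sqrt(2))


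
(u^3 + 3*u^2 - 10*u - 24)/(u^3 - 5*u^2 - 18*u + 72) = (u + 2)/(u - 6)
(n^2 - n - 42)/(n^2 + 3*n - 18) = (n - 7)/(n - 3)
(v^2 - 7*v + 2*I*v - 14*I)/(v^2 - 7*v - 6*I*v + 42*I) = (v + 2*I)/(v - 6*I)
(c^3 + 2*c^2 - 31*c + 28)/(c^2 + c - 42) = (c^2 - 5*c + 4)/(c - 6)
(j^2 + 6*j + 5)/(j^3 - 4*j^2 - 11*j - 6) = (j + 5)/(j^2 - 5*j - 6)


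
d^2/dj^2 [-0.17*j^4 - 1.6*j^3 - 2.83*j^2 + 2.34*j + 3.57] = -2.04*j^2 - 9.6*j - 5.66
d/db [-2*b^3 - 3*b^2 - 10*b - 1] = -6*b^2 - 6*b - 10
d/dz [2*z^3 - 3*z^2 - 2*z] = 6*z^2 - 6*z - 2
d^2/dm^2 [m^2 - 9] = 2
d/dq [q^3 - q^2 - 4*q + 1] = 3*q^2 - 2*q - 4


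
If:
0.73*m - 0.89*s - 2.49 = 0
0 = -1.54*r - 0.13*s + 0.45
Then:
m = 1.21917808219178*s + 3.41095890410959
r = 0.292207792207792 - 0.0844155844155844*s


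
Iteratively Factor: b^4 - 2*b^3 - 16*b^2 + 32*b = (b + 4)*(b^3 - 6*b^2 + 8*b) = b*(b + 4)*(b^2 - 6*b + 8) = b*(b - 2)*(b + 4)*(b - 4)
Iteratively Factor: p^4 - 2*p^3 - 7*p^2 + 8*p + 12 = (p + 1)*(p^3 - 3*p^2 - 4*p + 12) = (p + 1)*(p + 2)*(p^2 - 5*p + 6) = (p - 3)*(p + 1)*(p + 2)*(p - 2)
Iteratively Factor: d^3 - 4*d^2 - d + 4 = (d - 1)*(d^2 - 3*d - 4) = (d - 4)*(d - 1)*(d + 1)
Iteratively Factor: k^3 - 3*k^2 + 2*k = (k - 2)*(k^2 - k) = (k - 2)*(k - 1)*(k)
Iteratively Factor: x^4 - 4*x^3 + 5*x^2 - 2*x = (x)*(x^3 - 4*x^2 + 5*x - 2) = x*(x - 2)*(x^2 - 2*x + 1) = x*(x - 2)*(x - 1)*(x - 1)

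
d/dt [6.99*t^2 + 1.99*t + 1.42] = 13.98*t + 1.99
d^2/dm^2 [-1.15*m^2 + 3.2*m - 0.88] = -2.30000000000000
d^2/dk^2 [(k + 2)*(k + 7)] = 2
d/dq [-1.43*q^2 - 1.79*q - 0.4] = -2.86*q - 1.79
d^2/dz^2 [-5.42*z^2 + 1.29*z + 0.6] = -10.8400000000000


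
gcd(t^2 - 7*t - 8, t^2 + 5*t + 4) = t + 1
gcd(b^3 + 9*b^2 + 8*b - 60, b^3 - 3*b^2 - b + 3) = 1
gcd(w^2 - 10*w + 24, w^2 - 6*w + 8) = w - 4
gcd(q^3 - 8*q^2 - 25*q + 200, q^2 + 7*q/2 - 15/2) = q + 5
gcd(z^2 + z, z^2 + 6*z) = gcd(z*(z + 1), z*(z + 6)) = z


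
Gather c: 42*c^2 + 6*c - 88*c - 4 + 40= 42*c^2 - 82*c + 36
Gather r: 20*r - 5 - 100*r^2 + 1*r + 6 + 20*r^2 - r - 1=-80*r^2 + 20*r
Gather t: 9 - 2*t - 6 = 3 - 2*t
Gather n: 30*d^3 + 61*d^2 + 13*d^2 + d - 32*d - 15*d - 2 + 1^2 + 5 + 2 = 30*d^3 + 74*d^2 - 46*d + 6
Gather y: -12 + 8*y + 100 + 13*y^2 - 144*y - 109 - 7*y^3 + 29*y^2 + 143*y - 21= -7*y^3 + 42*y^2 + 7*y - 42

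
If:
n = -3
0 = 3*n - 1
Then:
No Solution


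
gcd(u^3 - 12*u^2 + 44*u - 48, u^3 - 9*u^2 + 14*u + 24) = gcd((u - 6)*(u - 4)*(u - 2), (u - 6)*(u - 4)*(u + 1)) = u^2 - 10*u + 24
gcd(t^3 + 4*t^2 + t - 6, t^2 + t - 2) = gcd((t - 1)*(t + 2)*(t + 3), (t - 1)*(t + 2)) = t^2 + t - 2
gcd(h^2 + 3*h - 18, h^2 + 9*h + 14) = 1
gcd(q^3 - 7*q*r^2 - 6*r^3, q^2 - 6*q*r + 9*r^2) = q - 3*r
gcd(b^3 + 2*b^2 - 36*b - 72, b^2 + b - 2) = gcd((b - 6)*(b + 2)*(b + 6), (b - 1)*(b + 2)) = b + 2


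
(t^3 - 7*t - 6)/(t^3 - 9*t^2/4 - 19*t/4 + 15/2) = 4*(t + 1)/(4*t - 5)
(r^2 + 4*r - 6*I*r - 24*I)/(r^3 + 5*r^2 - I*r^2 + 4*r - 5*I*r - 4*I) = (r - 6*I)/(r^2 + r*(1 - I) - I)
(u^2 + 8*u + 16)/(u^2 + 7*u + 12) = (u + 4)/(u + 3)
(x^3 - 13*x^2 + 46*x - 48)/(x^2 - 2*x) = x - 11 + 24/x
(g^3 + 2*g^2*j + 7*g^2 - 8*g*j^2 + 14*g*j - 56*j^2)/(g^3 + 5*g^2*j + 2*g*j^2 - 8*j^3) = (g^2 - 2*g*j + 7*g - 14*j)/(g^2 + g*j - 2*j^2)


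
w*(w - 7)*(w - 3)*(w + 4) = w^4 - 6*w^3 - 19*w^2 + 84*w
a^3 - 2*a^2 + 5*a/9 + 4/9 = (a - 4/3)*(a - 1)*(a + 1/3)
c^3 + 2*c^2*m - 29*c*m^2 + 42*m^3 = (c - 3*m)*(c - 2*m)*(c + 7*m)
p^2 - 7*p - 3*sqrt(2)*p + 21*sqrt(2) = (p - 7)*(p - 3*sqrt(2))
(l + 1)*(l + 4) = l^2 + 5*l + 4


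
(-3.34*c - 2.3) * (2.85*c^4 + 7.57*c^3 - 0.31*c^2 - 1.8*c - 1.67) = -9.519*c^5 - 31.8388*c^4 - 16.3756*c^3 + 6.725*c^2 + 9.7178*c + 3.841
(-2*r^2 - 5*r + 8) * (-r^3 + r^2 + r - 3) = 2*r^5 + 3*r^4 - 15*r^3 + 9*r^2 + 23*r - 24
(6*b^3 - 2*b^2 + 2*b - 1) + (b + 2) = 6*b^3 - 2*b^2 + 3*b + 1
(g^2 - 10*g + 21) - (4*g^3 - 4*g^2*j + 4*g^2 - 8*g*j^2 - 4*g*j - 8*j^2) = -4*g^3 + 4*g^2*j - 3*g^2 + 8*g*j^2 + 4*g*j - 10*g + 8*j^2 + 21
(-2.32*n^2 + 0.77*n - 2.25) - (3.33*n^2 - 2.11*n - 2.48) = -5.65*n^2 + 2.88*n + 0.23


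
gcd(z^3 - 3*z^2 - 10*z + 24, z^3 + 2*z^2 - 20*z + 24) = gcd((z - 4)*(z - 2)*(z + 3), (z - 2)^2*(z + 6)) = z - 2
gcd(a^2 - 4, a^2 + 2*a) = a + 2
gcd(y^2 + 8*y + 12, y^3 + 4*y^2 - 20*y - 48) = y^2 + 8*y + 12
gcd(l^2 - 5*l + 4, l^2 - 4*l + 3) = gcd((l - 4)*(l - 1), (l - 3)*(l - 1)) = l - 1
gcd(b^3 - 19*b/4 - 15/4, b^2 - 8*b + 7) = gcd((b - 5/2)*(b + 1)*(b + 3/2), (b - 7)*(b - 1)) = 1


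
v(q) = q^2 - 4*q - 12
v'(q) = 2*q - 4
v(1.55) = -15.80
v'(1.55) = -0.90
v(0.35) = -13.28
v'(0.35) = -3.30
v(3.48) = -13.81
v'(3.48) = 2.96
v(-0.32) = -10.62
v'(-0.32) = -4.64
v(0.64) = -14.15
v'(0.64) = -2.72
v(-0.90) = -7.59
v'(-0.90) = -5.80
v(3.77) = -12.87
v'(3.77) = 3.54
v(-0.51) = -9.70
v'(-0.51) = -5.02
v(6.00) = 0.00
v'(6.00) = 8.00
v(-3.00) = 9.00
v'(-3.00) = -10.00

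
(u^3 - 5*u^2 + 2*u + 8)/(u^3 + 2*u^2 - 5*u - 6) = (u - 4)/(u + 3)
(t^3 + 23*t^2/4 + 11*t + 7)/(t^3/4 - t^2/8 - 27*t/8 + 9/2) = 2*(4*t^3 + 23*t^2 + 44*t + 28)/(2*t^3 - t^2 - 27*t + 36)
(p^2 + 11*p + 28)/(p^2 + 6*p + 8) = (p + 7)/(p + 2)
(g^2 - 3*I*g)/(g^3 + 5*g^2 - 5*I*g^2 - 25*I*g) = (g - 3*I)/(g^2 + 5*g*(1 - I) - 25*I)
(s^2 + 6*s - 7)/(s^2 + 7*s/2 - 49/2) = 2*(s - 1)/(2*s - 7)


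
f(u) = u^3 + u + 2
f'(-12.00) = 433.00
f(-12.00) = -1738.00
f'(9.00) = 244.00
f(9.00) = 740.00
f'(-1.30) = 6.07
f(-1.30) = -1.50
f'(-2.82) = 24.86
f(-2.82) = -23.25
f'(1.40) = 6.88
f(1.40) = 6.14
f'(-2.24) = 16.05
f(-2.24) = -11.48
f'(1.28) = 5.92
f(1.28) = 5.38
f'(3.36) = 34.87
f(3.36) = 43.29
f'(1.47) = 7.48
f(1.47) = 6.65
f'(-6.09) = 112.26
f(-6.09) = -229.96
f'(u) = 3*u^2 + 1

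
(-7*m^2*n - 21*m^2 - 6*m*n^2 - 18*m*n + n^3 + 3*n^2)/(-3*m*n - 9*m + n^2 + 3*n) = (7*m^2 + 6*m*n - n^2)/(3*m - n)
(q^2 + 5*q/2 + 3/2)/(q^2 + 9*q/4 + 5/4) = 2*(2*q + 3)/(4*q + 5)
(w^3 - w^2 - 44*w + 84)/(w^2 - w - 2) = (w^2 + w - 42)/(w + 1)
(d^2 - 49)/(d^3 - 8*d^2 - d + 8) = (d^2 - 49)/(d^3 - 8*d^2 - d + 8)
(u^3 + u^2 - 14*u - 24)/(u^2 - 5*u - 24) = (u^2 - 2*u - 8)/(u - 8)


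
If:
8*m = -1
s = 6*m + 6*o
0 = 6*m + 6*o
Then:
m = -1/8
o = 1/8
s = 0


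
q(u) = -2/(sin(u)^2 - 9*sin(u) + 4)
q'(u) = -2*(-2*sin(u)*cos(u) + 9*cos(u))/(sin(u)^2 - 9*sin(u) + 4)^2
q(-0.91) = -0.17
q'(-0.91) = -0.09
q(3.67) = -0.23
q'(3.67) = 0.22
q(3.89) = -0.19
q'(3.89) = 0.14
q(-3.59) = -6.99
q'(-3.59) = 178.99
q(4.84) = -0.14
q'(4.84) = -0.01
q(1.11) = 0.61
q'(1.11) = -0.60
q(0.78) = 1.09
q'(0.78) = -3.21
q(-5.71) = 3.41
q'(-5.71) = -38.64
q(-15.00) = -0.19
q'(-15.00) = 0.15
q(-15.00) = -0.19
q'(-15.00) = 0.15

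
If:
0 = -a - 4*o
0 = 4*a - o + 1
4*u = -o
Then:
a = -4/17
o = 1/17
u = -1/68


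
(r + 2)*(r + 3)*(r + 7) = r^3 + 12*r^2 + 41*r + 42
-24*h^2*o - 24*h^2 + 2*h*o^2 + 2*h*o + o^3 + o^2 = (-4*h + o)*(6*h + o)*(o + 1)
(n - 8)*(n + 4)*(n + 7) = n^3 + 3*n^2 - 60*n - 224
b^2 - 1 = (b - 1)*(b + 1)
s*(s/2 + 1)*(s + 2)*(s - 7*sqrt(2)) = s^4/2 - 7*sqrt(2)*s^3/2 + 2*s^3 - 14*sqrt(2)*s^2 + 2*s^2 - 14*sqrt(2)*s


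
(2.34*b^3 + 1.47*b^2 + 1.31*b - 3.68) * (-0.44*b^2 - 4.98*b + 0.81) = -1.0296*b^5 - 12.3*b^4 - 6.0016*b^3 - 3.7139*b^2 + 19.3875*b - 2.9808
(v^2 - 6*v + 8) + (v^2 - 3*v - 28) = 2*v^2 - 9*v - 20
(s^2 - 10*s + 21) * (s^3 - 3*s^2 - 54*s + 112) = s^5 - 13*s^4 - 3*s^3 + 589*s^2 - 2254*s + 2352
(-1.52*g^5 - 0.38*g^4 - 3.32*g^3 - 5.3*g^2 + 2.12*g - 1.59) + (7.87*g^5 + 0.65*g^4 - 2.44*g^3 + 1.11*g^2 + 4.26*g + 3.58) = 6.35*g^5 + 0.27*g^4 - 5.76*g^3 - 4.19*g^2 + 6.38*g + 1.99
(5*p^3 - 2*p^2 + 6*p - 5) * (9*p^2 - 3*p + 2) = 45*p^5 - 33*p^4 + 70*p^3 - 67*p^2 + 27*p - 10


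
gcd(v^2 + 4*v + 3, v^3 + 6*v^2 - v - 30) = v + 3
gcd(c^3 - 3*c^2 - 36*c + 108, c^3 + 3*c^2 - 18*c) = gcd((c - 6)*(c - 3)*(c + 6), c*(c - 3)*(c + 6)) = c^2 + 3*c - 18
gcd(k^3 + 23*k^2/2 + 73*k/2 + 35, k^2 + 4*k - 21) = k + 7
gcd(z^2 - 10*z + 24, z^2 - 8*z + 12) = z - 6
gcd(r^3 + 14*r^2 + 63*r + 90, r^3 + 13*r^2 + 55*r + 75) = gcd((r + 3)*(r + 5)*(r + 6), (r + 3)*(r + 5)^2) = r^2 + 8*r + 15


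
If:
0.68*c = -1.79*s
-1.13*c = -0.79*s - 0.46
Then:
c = 0.32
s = -0.12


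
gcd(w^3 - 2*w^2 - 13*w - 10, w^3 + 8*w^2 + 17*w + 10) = w^2 + 3*w + 2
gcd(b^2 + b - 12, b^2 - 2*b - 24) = b + 4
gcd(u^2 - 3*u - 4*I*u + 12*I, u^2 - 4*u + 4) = 1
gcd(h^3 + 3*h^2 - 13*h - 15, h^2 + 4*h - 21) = h - 3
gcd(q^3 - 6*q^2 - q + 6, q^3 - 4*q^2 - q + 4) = q^2 - 1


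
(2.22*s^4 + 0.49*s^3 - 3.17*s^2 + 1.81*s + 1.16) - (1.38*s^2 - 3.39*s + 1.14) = 2.22*s^4 + 0.49*s^3 - 4.55*s^2 + 5.2*s + 0.02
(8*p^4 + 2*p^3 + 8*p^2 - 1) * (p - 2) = 8*p^5 - 14*p^4 + 4*p^3 - 16*p^2 - p + 2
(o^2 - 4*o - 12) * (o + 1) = o^3 - 3*o^2 - 16*o - 12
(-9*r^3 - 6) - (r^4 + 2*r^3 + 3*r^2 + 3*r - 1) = -r^4 - 11*r^3 - 3*r^2 - 3*r - 5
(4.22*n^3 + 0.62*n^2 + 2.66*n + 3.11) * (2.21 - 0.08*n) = -0.3376*n^4 + 9.2766*n^3 + 1.1574*n^2 + 5.6298*n + 6.8731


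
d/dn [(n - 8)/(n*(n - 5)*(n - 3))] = 2*(-n^3 + 16*n^2 - 64*n + 60)/(n^2*(n^4 - 16*n^3 + 94*n^2 - 240*n + 225))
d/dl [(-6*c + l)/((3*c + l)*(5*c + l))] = ((3*c + l)*(5*c + l) + (3*c + l)*(6*c - l) + (5*c + l)*(6*c - l))/((3*c + l)^2*(5*c + l)^2)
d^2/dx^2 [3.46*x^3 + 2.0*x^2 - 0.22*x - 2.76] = 20.76*x + 4.0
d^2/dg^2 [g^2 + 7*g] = 2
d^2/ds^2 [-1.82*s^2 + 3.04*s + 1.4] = -3.64000000000000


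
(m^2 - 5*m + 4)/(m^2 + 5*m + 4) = (m^2 - 5*m + 4)/(m^2 + 5*m + 4)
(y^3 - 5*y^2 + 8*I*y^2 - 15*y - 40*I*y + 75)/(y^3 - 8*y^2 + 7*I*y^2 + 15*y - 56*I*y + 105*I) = (y^2 + 8*I*y - 15)/(y^2 + y*(-3 + 7*I) - 21*I)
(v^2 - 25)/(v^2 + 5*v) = (v - 5)/v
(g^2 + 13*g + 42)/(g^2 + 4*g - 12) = (g + 7)/(g - 2)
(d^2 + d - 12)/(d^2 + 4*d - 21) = (d + 4)/(d + 7)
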